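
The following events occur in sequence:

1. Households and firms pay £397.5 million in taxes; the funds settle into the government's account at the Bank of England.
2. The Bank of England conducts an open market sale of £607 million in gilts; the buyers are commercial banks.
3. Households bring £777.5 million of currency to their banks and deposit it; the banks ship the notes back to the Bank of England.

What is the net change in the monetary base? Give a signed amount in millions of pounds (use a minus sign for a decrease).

-£1004.5 million

Government account inflow £397.5 million: reserves shift to a non-base liability → −£397.5M.
OMO sale (to banks) £607 million: Bank of England balance sheet contracts → −£607M.
Currency deposit £777.5 million: just a shift between currency and reserves — both are base money → 0.
Net: −397.5 − 607 + 0 = -£1004.5 million.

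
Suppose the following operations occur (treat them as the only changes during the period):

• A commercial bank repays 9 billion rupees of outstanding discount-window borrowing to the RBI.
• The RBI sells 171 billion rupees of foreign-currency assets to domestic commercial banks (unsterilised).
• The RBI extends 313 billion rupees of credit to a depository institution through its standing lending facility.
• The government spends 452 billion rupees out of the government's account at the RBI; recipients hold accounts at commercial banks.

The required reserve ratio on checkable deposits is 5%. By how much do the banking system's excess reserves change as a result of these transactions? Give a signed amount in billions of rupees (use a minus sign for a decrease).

+562.4 billion

Discount-window repayment 9 billion rupees: reserves −9B, deposits 0.
FX sale 171 billion rupees: reserves −171B, deposits 0.
Discount-window loan 313 billion rupees: reserves +313B, deposits 0.
Government spending 452 billion rupees: reserves +452B, deposits +452B.
Totals: Δreserves = +585B, Δdeposits = +452B.
Δrequired reserves = 5% × +452B = +22.6B.
Δexcess reserves = Δreserves − Δrequired = +585B − (+22.6B) = +562.4 billion.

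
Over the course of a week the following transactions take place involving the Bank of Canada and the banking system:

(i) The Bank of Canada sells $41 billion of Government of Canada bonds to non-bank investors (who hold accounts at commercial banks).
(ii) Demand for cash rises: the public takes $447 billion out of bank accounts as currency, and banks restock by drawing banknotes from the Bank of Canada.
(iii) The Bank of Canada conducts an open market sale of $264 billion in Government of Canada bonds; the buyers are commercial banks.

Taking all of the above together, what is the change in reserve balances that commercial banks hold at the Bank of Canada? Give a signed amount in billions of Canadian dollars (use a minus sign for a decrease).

-$752 billion

Asset sale (to non-banks) $41 billion: the non-bank buyers' banks settle from reserves → −$41B.
Currency withdrawal $447 billion: banks swap reserves for currency → −$447B.
OMO sale (to banks) $264 billion: the buying banks pay out of their reserve balances → −$264B.
Net: −41 − 447 − 264 = -$752 billion.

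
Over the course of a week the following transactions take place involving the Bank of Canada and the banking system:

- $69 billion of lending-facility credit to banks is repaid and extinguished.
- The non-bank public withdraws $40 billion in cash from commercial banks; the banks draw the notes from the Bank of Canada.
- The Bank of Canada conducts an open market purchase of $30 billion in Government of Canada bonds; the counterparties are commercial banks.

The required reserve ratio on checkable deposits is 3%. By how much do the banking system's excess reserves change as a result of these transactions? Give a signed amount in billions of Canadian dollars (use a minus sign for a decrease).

Discount-window repayment $69 billion: reserves −$69B, deposits 0.
Currency withdrawal $40 billion: reserves −$40B, deposits −$40B.
OMO purchase (from banks) $30 billion: reserves +$30B, deposits 0.
Totals: Δreserves = −$79B, Δdeposits = −$40B.
Δrequired reserves = 3% × −$40B = −$1.2B.
Δexcess reserves = Δreserves − Δrequired = −$79B − (−$1.2B) = -$77.8 billion.

-$77.8 billion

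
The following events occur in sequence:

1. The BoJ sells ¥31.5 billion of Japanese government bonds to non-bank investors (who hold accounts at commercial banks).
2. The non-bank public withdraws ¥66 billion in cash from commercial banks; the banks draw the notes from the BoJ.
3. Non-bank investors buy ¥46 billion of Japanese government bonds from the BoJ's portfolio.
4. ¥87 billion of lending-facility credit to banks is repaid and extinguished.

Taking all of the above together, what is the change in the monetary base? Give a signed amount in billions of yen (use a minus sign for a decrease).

BoJ balance sheet:
  Assets:      Securities −¥77.5B, Loans to banks −¥87B
  Liabilities: Bank reserves −¥230.5B, Currency in circulation +¥66B
Commercial banking system:
  Assets:      Reserves at CB −¥230.5B
  Liabilities: Checkable deposits −¥143.5B, Borrowings from CB −¥87B
Monetary base = currency + reserves: +¥66B + (−¥230.5B) = -¥164.5 billion.

-¥164.5 billion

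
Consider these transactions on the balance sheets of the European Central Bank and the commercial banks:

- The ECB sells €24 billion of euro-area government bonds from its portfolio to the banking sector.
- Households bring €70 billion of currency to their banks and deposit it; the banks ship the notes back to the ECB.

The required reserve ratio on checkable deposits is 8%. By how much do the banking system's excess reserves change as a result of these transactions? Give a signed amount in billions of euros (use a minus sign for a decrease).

+€40.4 billion

OMO sale (to banks) €24 billion: reserves −€24B, deposits 0.
Currency deposit €70 billion: reserves +€70B, deposits +€70B.
Totals: Δreserves = +€46B, Δdeposits = +€70B.
Δrequired reserves = 8% × +€70B = +€5.6B.
Δexcess reserves = Δreserves − Δrequired = +€46B − (+€5.6B) = +€40.4 billion.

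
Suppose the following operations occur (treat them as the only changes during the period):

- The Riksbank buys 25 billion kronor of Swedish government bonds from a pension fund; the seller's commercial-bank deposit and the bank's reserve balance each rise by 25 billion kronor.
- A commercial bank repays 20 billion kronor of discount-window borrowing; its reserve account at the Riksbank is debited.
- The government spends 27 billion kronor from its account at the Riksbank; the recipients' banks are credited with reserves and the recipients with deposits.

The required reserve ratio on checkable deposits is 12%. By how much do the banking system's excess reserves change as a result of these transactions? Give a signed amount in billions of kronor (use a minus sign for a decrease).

+25.76 billion

Asset purchase (from non-banks) 25 billion kronor: reserves +25B, deposits +25B.
Discount-window repayment 20 billion kronor: reserves −20B, deposits 0.
Government spending 27 billion kronor: reserves +27B, deposits +27B.
Totals: Δreserves = +32B, Δdeposits = +52B.
Δrequired reserves = 12% × +52B = +6.24B.
Δexcess reserves = Δreserves − Δrequired = +32B − (+6.24B) = +25.76 billion.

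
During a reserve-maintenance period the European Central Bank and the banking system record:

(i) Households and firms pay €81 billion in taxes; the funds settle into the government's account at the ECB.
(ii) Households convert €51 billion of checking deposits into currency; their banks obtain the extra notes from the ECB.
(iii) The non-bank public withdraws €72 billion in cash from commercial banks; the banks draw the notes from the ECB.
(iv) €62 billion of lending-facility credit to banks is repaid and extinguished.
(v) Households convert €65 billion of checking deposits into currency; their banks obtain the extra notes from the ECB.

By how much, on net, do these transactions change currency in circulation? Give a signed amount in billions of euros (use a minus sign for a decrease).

+€188 billion

Government account inflow €81 billion: no currency enters or leaves circulation → 0.
Currency withdrawal €51 billion: notes leave the central bank → +€51B.
Currency withdrawal €72 billion: notes leave the central bank → +€72B.
Discount-window repayment €62 billion: no currency enters or leaves circulation → 0.
Currency withdrawal €65 billion: notes leave the central bank → +€65B.
Net: 0 + 51 + 72 + 0 + 65 = +€188 billion.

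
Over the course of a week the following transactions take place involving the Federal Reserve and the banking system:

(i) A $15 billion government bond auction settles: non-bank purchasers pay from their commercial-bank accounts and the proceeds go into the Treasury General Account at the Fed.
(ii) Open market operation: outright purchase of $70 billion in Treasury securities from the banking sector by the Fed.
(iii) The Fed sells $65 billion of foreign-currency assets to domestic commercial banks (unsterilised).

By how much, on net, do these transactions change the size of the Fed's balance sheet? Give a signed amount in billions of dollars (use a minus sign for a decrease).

Fed balance sheet:
  Assets:      Securities +$70B, Foreign assets −$65B
  Liabilities: Bank reserves −$10B, Government deposits +$15B
Change in total Fed assets = +$5 billion.

+$5 billion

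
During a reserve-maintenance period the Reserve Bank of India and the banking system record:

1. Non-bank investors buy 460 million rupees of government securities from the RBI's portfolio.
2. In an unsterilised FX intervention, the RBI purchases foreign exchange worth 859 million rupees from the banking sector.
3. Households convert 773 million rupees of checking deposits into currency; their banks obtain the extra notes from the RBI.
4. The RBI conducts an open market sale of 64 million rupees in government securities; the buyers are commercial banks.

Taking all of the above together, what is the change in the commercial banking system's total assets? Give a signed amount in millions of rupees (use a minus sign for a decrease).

Asset sale (to non-banks) 460 million rupees: bank balance sheets shrink → −460M.
FX purchase 859 million rupees: just an asset swap on bank balance sheets → 0.
Currency withdrawal 773 million rupees: bank balance sheets shrink → −773M.
OMO sale (to banks) 64 million rupees: just an asset swap on bank balance sheets → 0.
Net: −460 + 0 − 773 + 0 = -1233 million.

-1233 million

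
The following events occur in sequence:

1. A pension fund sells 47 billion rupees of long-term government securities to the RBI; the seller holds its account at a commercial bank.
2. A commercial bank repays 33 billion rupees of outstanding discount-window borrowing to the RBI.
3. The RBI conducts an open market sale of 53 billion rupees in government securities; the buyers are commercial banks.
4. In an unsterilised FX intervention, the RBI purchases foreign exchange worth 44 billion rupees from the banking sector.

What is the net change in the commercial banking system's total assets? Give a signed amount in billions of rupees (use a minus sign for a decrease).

+14 billion

Asset purchase (from non-banks) 47 billion rupees: bank balance sheets expand → +47B.
Discount-window repayment 33 billion rupees: bank balance sheets shrink → −33B.
OMO sale (to banks) 53 billion rupees: just an asset swap on bank balance sheets → 0.
FX purchase 44 billion rupees: just an asset swap on bank balance sheets → 0.
Net: 47 − 33 + 0 + 0 = +14 billion.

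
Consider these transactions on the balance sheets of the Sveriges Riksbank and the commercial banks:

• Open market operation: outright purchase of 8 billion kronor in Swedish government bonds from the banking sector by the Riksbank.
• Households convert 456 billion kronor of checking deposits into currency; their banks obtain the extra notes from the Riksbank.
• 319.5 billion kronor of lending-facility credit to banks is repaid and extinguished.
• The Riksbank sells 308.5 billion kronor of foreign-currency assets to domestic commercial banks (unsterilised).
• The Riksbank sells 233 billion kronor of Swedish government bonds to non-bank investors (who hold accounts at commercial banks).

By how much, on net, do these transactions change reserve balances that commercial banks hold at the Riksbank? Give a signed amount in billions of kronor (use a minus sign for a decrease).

-1309 billion

Riksbank balance sheet:
  Assets:      Securities −225B, Loans to banks −319.5B, Foreign assets −308.5B
  Liabilities: Bank reserves −1309B, Currency in circulation +456B
Commercial banking system:
  Assets:      Reserves at CB −1309B, Securities −8B, Foreign assets +308.5B
  Liabilities: Checkable deposits −689B, Borrowings from CB −319.5B
So the change in reserve balances that commercial banks hold at the Riksbank is -1309 billion.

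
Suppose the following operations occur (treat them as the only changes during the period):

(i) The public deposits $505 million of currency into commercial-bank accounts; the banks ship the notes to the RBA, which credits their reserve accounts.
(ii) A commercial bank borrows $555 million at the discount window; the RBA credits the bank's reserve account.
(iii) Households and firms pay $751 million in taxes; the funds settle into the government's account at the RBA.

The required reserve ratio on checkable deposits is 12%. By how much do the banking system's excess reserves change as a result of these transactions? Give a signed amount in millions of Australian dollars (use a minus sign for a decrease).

Currency deposit $505 million: reserves +$505M, deposits +$505M.
Discount-window loan $555 million: reserves +$555M, deposits 0.
Government account inflow $751 million: reserves −$751M, deposits −$751M.
Totals: Δreserves = +$309M, Δdeposits = −$246M.
Δrequired reserves = 12% × −$246M = −$29.52M.
Δexcess reserves = Δreserves − Δrequired = +$309M − (−$29.52M) = +$338.52 million.

+$338.52 million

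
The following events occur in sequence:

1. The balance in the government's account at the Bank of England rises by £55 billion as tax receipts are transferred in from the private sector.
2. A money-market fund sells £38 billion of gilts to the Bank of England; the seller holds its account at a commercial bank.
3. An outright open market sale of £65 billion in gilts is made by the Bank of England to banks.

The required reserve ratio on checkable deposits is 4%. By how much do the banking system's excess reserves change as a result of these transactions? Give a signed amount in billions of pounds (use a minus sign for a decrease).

-£81.32 billion

Government account inflow £55 billion: reserves −£55B, deposits −£55B.
Asset purchase (from non-banks) £38 billion: reserves +£38B, deposits +£38B.
OMO sale (to banks) £65 billion: reserves −£65B, deposits 0.
Totals: Δreserves = −£82B, Δdeposits = −£17B.
Δrequired reserves = 4% × −£17B = −£0.68B.
Δexcess reserves = Δreserves − Δrequired = −£82B − (−£0.68B) = -£81.32 billion.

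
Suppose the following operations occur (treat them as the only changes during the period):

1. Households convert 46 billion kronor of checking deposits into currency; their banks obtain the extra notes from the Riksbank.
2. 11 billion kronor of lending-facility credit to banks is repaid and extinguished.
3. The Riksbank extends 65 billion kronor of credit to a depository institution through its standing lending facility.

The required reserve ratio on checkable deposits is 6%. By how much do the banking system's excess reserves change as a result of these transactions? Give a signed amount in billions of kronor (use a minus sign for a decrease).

+10.76 billion

Currency withdrawal 46 billion kronor: reserves −46B, deposits −46B.
Discount-window repayment 11 billion kronor: reserves −11B, deposits 0.
Discount-window loan 65 billion kronor: reserves +65B, deposits 0.
Totals: Δreserves = +8B, Δdeposits = −46B.
Δrequired reserves = 6% × −46B = −2.76B.
Δexcess reserves = Δreserves − Δrequired = +8B − (−2.76B) = +10.76 billion.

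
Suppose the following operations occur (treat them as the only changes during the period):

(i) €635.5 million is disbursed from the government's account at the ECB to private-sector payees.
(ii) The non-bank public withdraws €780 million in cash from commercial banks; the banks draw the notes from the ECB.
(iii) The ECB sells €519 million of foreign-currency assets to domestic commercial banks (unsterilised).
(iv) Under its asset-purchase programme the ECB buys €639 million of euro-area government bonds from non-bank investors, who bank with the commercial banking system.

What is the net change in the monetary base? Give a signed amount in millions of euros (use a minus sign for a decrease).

ECB balance sheet:
  Assets:      Securities +€639M, Foreign assets −€519M
  Liabilities: Bank reserves −€24.5M, Currency in circulation +€780M, Government deposits −€635.5M
Monetary base = currency + reserves: +€780M + (−€24.5M) = +€755.5 million.

+€755.5 million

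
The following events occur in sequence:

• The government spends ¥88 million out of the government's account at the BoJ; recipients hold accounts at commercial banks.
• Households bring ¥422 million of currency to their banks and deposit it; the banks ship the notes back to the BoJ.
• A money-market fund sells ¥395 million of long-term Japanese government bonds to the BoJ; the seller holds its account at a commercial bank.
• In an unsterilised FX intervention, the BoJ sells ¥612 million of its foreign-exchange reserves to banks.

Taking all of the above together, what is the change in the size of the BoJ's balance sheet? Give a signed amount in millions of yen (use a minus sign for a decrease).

-¥217 million

BoJ balance sheet:
  Assets:      Securities +¥395M, Foreign assets −¥612M
  Liabilities: Bank reserves +¥293M, Currency in circulation −¥422M, Government deposits −¥88M
Commercial banking system:
  Assets:      Reserves at CB +¥293M, Foreign assets +¥612M
  Liabilities: Checkable deposits +¥905M
Change in total BoJ assets = -¥217 million.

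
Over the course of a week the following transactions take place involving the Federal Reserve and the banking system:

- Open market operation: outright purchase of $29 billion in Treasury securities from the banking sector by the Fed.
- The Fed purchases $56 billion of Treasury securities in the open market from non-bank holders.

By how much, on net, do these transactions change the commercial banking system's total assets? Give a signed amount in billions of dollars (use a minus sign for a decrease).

+$56 billion

Fed balance sheet:
  Assets:      Securities +$85B
  Liabilities: Bank reserves +$85B
Commercial banking system:
  Assets:      Reserves at CB +$85B, Securities −$29B
  Liabilities: Checkable deposits +$56B
Change in total bank assets = +$56 billion.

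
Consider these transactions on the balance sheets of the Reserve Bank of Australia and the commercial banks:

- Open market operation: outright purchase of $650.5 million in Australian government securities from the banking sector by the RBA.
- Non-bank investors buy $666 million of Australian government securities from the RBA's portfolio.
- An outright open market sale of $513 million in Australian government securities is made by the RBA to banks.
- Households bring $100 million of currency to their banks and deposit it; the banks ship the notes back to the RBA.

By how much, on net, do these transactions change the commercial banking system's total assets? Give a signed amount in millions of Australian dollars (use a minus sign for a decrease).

OMO purchase (from banks) $650.5 million: just an asset swap on bank balance sheets → 0.
Asset sale (to non-banks) $666 million: bank balance sheets shrink → −$666M.
OMO sale (to banks) $513 million: just an asset swap on bank balance sheets → 0.
Currency deposit $100 million: bank balance sheets expand → +$100M.
Net: 0 − 666 + 0 + 100 = -$566 million.

-$566 million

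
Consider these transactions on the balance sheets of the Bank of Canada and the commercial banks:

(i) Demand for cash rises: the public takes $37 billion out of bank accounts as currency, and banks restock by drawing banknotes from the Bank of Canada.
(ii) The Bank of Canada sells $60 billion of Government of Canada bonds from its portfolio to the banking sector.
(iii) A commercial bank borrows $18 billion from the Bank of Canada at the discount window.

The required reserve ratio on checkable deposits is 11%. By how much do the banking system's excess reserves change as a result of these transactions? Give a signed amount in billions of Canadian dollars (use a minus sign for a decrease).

Currency withdrawal $37 billion: reserves −$37B, deposits −$37B.
OMO sale (to banks) $60 billion: reserves −$60B, deposits 0.
Discount-window loan $18 billion: reserves +$18B, deposits 0.
Totals: Δreserves = −$79B, Δdeposits = −$37B.
Δrequired reserves = 11% × −$37B = −$4.07B.
Δexcess reserves = Δreserves − Δrequired = −$79B − (−$4.07B) = -$74.93 billion.

-$74.93 billion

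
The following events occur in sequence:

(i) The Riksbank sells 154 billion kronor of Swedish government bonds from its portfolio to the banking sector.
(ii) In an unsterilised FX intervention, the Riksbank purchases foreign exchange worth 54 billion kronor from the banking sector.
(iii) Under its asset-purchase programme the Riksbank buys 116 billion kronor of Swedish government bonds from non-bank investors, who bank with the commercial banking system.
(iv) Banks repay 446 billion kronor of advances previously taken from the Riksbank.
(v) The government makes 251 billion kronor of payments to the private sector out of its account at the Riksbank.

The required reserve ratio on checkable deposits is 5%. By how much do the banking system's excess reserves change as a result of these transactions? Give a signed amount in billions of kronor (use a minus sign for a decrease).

-197.35 billion

OMO sale (to banks) 154 billion kronor: reserves −154B, deposits 0.
FX purchase 54 billion kronor: reserves +54B, deposits 0.
Asset purchase (from non-banks) 116 billion kronor: reserves +116B, deposits +116B.
Discount-window repayment 446 billion kronor: reserves −446B, deposits 0.
Government spending 251 billion kronor: reserves +251B, deposits +251B.
Totals: Δreserves = −179B, Δdeposits = +367B.
Δrequired reserves = 5% × +367B = +18.35B.
Δexcess reserves = Δreserves − Δrequired = −179B − (+18.35B) = -197.35 billion.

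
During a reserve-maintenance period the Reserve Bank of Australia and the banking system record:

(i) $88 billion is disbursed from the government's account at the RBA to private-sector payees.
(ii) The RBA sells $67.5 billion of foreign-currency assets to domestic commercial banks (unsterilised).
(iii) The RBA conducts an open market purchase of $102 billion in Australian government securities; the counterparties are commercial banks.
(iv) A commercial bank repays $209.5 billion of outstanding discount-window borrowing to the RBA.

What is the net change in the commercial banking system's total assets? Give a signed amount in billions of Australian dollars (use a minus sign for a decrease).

Government spending $88 billion: bank balance sheets expand → +$88B.
FX sale $67.5 billion: just an asset swap on bank balance sheets → 0.
OMO purchase (from banks) $102 billion: just an asset swap on bank balance sheets → 0.
Discount-window repayment $209.5 billion: bank balance sheets shrink → −$209.5B.
Net: 88 + 0 + 0 − 209.5 = -$121.5 billion.

-$121.5 billion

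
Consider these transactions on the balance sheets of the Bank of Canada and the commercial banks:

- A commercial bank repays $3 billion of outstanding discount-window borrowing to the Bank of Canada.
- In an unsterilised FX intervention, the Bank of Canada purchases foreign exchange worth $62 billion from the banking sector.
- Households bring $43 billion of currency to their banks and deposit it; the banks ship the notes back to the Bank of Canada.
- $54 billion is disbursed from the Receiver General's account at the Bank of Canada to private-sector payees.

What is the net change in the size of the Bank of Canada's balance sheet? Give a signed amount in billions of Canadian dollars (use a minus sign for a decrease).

Bank of Canada balance sheet:
  Assets:      Loans to banks −$3B, Foreign assets +$62B
  Liabilities: Bank reserves +$156B, Currency in circulation −$43B, Government deposits −$54B
Commercial banking system:
  Assets:      Reserves at CB +$156B, Foreign assets −$62B
  Liabilities: Checkable deposits +$97B, Borrowings from CB −$3B
Change in total Bank of Canada assets = +$59 billion.

+$59 billion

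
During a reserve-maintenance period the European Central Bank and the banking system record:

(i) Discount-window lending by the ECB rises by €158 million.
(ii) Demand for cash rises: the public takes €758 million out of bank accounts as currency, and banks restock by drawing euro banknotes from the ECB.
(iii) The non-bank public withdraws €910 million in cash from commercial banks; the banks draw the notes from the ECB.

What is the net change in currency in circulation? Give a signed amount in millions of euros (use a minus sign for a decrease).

ECB balance sheet:
  Assets:      Loans to banks +€158M
  Liabilities: Bank reserves −€1510M, Currency in circulation +€1668M
Commercial banking system:
  Assets:      Reserves at CB −€1510M
  Liabilities: Checkable deposits −€1668M, Borrowings from CB +€158M
So the change in currency in circulation is +€1668 million.

+€1668 million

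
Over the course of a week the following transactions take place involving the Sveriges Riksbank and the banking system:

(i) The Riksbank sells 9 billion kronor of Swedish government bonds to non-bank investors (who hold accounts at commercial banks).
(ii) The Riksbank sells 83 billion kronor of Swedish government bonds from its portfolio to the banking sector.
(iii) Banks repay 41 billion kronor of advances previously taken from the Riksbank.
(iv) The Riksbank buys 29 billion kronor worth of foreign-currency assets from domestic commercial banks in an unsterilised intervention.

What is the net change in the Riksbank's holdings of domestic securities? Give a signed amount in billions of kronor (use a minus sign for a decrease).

-92 billion

Asset sale (to non-banks) 9 billion kronor: securities removed from the Riksbank's portfolio → −9B.
OMO sale (to banks) 83 billion kronor: securities removed from the Riksbank's portfolio → −83B.
Discount-window repayment 41 billion kronor: the Riksbank's securities portfolio is untouched → 0.
FX purchase 29 billion kronor: the Riksbank's securities portfolio is untouched → 0.
Net: −9 − 83 + 0 + 0 = -92 billion.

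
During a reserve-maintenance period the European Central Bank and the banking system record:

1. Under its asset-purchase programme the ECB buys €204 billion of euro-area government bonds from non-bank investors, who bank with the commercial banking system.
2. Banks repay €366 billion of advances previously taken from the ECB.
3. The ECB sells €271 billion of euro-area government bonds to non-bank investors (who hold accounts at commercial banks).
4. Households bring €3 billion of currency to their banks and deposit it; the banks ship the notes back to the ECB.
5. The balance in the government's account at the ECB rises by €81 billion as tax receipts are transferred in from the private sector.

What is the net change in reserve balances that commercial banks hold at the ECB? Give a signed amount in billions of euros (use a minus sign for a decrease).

Asset purchase (from non-banks) €204 billion: the ECB pays by crediting reserve accounts → +€204B.
Discount-window repayment €366 billion: repayment is debited from reserves → −€366B.
Asset sale (to non-banks) €271 billion: the non-bank buyers' banks settle from reserves → −€271B.
Currency deposit €3 billion: returned notes are swapped for reserve credit → +€3B.
Government account inflow €81 billion: funds move from bank reserves into the government account → −€81B.
Net: 204 − 366 − 271 + 3 − 81 = -€511 billion.

-€511 billion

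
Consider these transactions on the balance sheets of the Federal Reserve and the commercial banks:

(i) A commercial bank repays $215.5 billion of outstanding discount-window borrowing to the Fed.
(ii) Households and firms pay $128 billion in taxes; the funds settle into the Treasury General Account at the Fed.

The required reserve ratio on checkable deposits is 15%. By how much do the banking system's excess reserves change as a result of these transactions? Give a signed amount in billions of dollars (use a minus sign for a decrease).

Discount-window repayment $215.5 billion: reserves −$215.5B, deposits 0.
Government account inflow $128 billion: reserves −$128B, deposits −$128B.
Totals: Δreserves = −$343.5B, Δdeposits = −$128B.
Δrequired reserves = 15% × −$128B = −$19.2B.
Δexcess reserves = Δreserves − Δrequired = −$343.5B − (−$19.2B) = -$324.3 billion.

-$324.3 billion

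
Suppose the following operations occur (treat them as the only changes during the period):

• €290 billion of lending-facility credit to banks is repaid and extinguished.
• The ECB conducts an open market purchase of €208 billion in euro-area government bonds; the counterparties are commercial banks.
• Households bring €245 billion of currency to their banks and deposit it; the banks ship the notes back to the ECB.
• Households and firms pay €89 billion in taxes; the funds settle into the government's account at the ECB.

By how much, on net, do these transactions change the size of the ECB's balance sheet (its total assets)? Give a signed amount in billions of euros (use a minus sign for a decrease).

Discount-window repayment €290 billion: an ECB asset is shed → −€290B.
OMO purchase (from banks) €208 billion: an ECB asset is acquired → +€208B.
Currency deposit €245 billion: only the composition of liabilities changes → 0.
Government account inflow €89 billion: only the composition of liabilities changes → 0.
Net: −290 + 208 + 0 + 0 = -€82 billion.

-€82 billion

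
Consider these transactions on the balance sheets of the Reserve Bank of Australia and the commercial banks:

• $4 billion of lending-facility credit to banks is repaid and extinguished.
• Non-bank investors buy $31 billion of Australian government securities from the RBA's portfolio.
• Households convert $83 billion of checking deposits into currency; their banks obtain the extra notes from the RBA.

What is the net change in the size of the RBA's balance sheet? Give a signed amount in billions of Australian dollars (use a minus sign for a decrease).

-$35 billion

Discount-window repayment $4 billion: an RBA asset is shed → −$4B.
Asset sale (to non-banks) $31 billion: an RBA asset is shed → −$31B.
Currency withdrawal $83 billion: only the composition of liabilities changes → 0.
Net: −4 − 31 + 0 = -$35 billion.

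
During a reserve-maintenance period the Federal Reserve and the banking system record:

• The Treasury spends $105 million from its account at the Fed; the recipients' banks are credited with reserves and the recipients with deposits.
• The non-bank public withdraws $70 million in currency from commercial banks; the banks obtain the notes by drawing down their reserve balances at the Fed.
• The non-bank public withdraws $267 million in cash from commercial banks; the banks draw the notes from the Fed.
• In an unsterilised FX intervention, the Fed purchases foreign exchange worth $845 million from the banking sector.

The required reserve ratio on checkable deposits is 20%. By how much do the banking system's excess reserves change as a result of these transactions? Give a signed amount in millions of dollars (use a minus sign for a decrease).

Government spending $105 million: reserves +$105M, deposits +$105M.
Currency withdrawal $70 million: reserves −$70M, deposits −$70M.
Currency withdrawal $267 million: reserves −$267M, deposits −$267M.
FX purchase $845 million: reserves +$845M, deposits 0.
Totals: Δreserves = +$613M, Δdeposits = −$232M.
Δrequired reserves = 20% × −$232M = −$46.4M.
Δexcess reserves = Δreserves − Δrequired = +$613M − (−$46.4M) = +$659.4 million.

+$659.4 million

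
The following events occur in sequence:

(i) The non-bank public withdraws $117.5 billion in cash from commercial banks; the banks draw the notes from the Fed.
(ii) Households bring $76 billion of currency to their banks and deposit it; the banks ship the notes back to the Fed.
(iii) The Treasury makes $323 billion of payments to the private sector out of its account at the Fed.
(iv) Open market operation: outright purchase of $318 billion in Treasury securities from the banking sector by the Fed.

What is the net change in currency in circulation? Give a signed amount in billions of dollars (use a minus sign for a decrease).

+$41.5 billion

Fed balance sheet:
  Assets:      Securities +$318B
  Liabilities: Bank reserves +$599.5B, Currency in circulation +$41.5B, Government deposits −$323B
Commercial banking system:
  Assets:      Reserves at CB +$599.5B, Securities −$318B
  Liabilities: Checkable deposits +$281.5B
So the change in currency in circulation is +$41.5 billion.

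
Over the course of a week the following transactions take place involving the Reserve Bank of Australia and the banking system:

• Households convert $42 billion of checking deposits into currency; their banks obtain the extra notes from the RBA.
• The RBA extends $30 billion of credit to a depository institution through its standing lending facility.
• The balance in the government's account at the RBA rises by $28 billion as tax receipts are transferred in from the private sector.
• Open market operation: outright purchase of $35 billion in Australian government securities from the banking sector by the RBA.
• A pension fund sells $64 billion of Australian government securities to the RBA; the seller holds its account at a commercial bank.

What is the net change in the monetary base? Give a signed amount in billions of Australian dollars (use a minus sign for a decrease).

+$101 billion

Currency withdrawal $42 billion: just a shift between currency and reserves — both are base money → 0.
Discount-window loan $30 billion: RBA balance sheet expands → +$30B.
Government account inflow $28 billion: reserves shift to a non-base liability → −$28B.
OMO purchase (from banks) $35 billion: RBA balance sheet expands → +$35B.
Asset purchase (from non-banks) $64 billion: RBA balance sheet expands → +$64B.
Net: 0 + 30 − 28 + 35 + 64 = +$101 billion.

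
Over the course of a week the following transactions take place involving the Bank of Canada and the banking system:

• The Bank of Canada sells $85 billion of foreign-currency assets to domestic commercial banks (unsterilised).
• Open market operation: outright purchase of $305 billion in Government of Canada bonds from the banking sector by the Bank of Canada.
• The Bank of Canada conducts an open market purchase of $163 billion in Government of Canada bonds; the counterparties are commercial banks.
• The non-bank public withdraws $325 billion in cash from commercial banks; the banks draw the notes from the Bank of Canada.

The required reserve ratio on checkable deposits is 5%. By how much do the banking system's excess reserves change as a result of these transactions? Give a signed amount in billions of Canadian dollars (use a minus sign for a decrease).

+$74.25 billion

FX sale $85 billion: reserves −$85B, deposits 0.
OMO purchase (from banks) $305 billion: reserves +$305B, deposits 0.
OMO purchase (from banks) $163 billion: reserves +$163B, deposits 0.
Currency withdrawal $325 billion: reserves −$325B, deposits −$325B.
Totals: Δreserves = +$58B, Δdeposits = −$325B.
Δrequired reserves = 5% × −$325B = −$16.25B.
Δexcess reserves = Δreserves − Δrequired = +$58B − (−$16.25B) = +$74.25 billion.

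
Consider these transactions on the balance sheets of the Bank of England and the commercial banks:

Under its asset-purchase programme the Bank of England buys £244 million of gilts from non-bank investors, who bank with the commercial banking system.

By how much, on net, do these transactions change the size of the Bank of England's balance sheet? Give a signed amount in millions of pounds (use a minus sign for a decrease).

+£244 million

Bank of England balance sheet:
  Assets:      Securities +£244M
  Liabilities: Bank reserves +£244M
Change in total Bank of England assets = +£244 million.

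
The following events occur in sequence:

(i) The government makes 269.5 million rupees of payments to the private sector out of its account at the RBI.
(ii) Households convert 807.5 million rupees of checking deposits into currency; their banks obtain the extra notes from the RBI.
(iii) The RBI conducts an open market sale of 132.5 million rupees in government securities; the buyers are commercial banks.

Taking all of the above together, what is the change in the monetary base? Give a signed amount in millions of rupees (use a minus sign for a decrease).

+137 million

Government spending 269.5 million rupees: a non-base liability converts back to reserves → +269.5M.
Currency withdrawal 807.5 million rupees: just a shift between currency and reserves — both are base money → 0.
OMO sale (to banks) 132.5 million rupees: RBI balance sheet contracts → −132.5M.
Net: 269.5 + 0 − 132.5 = +137 million.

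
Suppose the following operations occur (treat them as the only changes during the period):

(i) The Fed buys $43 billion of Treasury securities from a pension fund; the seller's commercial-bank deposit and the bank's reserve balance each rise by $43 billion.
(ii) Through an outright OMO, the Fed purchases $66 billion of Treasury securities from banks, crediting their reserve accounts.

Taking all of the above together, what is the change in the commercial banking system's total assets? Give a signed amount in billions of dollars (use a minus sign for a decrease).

Fed balance sheet:
  Assets:      Securities +$109B
  Liabilities: Bank reserves +$109B
Commercial banking system:
  Assets:      Reserves at CB +$109B, Securities −$66B
  Liabilities: Checkable deposits +$43B
Change in total bank assets = +$43 billion.

+$43 billion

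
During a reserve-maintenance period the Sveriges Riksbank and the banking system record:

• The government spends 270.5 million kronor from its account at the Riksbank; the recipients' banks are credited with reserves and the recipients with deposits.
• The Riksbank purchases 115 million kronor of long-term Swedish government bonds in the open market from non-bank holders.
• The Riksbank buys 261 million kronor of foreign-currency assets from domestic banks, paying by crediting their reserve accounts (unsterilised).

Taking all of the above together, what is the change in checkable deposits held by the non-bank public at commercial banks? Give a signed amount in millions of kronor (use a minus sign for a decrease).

+385.5 million

Riksbank balance sheet:
  Assets:      Securities +115M, Foreign assets +261M
  Liabilities: Bank reserves +646.5M, Government deposits −270.5M
Commercial banking system:
  Assets:      Reserves at CB +646.5M, Foreign assets −261M
  Liabilities: Checkable deposits +385.5M
So the change in checkable deposits held by the non-bank public at commercial banks is +385.5 million.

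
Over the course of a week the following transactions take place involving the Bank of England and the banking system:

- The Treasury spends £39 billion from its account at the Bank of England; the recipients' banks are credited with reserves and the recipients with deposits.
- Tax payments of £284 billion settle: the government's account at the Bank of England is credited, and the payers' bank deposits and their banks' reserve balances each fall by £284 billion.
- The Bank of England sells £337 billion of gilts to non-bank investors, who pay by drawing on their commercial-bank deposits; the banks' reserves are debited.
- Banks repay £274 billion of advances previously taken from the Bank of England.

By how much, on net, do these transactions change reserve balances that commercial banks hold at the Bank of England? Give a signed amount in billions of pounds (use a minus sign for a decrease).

Government spending £39 billion: government payments flow into bank reserve accounts → +£39B.
Government account inflow £284 billion: funds move from bank reserves into the government account → −£284B.
Asset sale (to non-banks) £337 billion: the non-bank buyers' banks settle from reserves → −£337B.
Discount-window repayment £274 billion: repayment is debited from reserves → −£274B.
Net: 39 − 284 − 337 − 274 = -£856 billion.

-£856 billion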